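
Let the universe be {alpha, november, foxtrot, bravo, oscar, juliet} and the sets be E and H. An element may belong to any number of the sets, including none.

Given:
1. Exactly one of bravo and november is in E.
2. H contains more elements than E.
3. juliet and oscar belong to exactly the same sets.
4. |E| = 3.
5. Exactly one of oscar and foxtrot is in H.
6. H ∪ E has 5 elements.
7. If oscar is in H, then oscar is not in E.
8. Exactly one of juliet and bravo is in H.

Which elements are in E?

E = {alpha, foxtrot, november}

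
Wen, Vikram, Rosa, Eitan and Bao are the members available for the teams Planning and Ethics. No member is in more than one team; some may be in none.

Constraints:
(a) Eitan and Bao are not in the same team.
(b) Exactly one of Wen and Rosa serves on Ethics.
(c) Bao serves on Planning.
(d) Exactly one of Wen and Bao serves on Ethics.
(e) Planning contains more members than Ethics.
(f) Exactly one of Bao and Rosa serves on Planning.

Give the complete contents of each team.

Planning = {Bao, Vikram}; Ethics = {Wen}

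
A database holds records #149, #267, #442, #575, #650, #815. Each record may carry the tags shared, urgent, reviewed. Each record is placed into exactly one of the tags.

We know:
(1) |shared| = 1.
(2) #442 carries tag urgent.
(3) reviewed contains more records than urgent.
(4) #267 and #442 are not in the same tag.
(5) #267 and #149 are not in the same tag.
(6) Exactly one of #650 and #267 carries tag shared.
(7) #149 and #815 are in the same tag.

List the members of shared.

From (2): #442 ∈ urgent.
(4): #267 ∉ urgent.
Suppose #149 ∈ shared: no assignment then satisfies all the clues, so #149 ∉ shared.

shared = {#267}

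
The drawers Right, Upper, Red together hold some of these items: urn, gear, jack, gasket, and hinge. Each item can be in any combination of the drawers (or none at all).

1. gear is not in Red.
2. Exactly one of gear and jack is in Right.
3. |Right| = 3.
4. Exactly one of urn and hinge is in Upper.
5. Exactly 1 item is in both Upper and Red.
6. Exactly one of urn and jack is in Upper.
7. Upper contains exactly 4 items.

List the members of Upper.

Upper = {gasket, gear, hinge, jack}

From (1): gear ∉ Red.
Suppose urn ∈ Upper: no assignment then satisfies all the clues, so urn ∉ Upper.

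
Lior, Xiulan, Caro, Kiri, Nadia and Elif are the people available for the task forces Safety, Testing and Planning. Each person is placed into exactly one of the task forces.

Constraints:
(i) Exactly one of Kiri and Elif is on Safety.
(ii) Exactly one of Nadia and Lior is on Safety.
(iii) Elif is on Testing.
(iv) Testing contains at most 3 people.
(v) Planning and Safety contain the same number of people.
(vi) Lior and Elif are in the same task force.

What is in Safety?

Safety = {Kiri, Nadia}

From (iii): Elif ∈ Testing.
(i) (exactly one): Kiri ∈ Safety.
(vi): Lior matches Elif: Lior ∉ Safety.
(vi): Lior matches Elif: Lior ∈ Testing.
(ii) (exactly one): Nadia ∈ Safety.
Suppose Xiulan ∈ Safety: no assignment then satisfies all the clues, so Xiulan ∉ Safety.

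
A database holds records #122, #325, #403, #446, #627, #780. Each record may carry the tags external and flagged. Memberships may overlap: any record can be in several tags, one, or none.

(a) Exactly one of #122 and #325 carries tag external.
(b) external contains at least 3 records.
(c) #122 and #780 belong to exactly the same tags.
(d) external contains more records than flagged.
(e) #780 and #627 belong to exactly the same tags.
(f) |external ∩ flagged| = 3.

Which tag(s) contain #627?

#627: external, flagged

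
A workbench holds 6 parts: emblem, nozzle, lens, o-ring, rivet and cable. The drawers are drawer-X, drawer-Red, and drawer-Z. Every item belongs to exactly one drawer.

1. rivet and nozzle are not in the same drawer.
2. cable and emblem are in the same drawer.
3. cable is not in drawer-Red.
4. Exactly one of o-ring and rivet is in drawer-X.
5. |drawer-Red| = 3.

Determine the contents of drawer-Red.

drawer-Red = {lens, nozzle, o-ring}

From (3): cable ∉ drawer-Red.
(2): emblem matches cable: emblem ∉ drawer-Red.
Suppose nozzle ∉ drawer-Red: no assignment then satisfies all the clues, so nozzle ∈ drawer-Red.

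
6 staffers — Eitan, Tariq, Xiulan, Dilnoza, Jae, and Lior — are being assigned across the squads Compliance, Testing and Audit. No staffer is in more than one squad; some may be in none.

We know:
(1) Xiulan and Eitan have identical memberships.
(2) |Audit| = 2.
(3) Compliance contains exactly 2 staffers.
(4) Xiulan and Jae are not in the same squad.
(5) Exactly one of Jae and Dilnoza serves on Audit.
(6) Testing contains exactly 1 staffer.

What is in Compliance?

Compliance = {Eitan, Xiulan}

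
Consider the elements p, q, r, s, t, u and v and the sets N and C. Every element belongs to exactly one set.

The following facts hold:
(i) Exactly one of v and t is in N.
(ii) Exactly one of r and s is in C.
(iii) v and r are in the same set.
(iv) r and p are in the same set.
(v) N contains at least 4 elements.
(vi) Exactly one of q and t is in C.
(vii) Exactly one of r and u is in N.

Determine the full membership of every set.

N = {p, q, r, v}; C = {s, t, u}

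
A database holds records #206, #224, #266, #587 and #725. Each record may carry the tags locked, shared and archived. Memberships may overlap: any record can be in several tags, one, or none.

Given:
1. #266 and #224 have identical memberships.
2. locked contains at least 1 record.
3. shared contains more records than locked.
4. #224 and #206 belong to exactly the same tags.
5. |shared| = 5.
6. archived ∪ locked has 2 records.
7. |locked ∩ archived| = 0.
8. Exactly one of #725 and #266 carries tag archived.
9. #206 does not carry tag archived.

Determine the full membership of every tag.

locked = {#587}; shared = {#206, #224, #266, #587, #725}; archived = {#725}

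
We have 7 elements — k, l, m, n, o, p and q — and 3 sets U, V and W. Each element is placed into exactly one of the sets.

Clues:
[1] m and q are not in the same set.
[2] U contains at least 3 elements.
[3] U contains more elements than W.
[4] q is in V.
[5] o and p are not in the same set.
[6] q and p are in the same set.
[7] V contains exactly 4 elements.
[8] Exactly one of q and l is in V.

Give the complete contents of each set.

U = {l, m, o}; V = {k, n, p, q}; W = {}

From (4): q ∈ V.
(1): m ∉ V.
(6): p matches q: p ∉ U.
(6): p matches q: p ∈ V.
(8) (exactly one): l ∉ V.
(5): o ∉ V.
(7): only 4 candidates remain for V, so all are in.
(2): only 3 candidates remain for U, so all are in.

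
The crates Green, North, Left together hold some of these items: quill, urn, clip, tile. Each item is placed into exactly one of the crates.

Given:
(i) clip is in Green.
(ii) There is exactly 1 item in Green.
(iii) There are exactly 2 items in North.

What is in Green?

Green = {clip}

From (i): clip ∈ Green.
(ii): Green already has 1, so the rest are out.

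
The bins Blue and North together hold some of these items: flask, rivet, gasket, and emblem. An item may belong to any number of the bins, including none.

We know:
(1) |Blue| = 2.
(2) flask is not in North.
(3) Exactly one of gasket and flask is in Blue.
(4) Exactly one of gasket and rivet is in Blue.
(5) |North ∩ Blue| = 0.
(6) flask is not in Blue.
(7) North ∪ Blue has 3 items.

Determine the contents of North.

North = {rivet}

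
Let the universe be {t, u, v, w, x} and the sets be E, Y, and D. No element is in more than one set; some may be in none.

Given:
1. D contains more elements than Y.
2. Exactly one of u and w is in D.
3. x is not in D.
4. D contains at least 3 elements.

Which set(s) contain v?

v: D

From (3): x ∉ D.
Suppose v ∈ E: no assignment then satisfies all the clues, so v ∉ E.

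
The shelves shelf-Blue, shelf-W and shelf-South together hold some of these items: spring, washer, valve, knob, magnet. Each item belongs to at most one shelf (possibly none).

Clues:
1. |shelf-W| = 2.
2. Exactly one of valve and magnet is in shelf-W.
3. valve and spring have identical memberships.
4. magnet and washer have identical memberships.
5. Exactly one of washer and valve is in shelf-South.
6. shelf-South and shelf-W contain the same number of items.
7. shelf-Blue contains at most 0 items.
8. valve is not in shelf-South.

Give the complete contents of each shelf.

From (8): valve ∉ shelf-South.
(3): spring matches valve: spring ∉ shelf-South.
(5) (exactly one): washer ∈ shelf-South.
(7): shelf-Blue already has 0, so the rest are out.
(4): magnet matches washer: magnet ∉ shelf-W.
(4): magnet matches washer: magnet ∈ shelf-South.
(2) (exactly one): valve ∈ shelf-W.
(3): spring matches valve: spring ∈ shelf-W.
(1): shelf-W already has 2, so the rest are out.
Suppose knob ∈ shelf-South: no assignment then satisfies all the clues, so knob ∉ shelf-South.

shelf-Blue = {}; shelf-W = {spring, valve}; shelf-South = {magnet, washer}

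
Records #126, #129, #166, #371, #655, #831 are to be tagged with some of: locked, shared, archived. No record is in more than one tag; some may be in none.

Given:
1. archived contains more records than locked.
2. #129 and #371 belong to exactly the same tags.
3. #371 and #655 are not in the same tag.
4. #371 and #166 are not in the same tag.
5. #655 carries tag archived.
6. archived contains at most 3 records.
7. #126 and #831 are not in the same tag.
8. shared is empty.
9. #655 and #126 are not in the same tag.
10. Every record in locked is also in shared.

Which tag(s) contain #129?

#129: none

From (5): #655 ∈ archived.
(3): #371 ∉ archived.
(8): shared already has 0, so the rest are out.
(9): #126 ∉ archived.
(10) contrapositive: #126 ∉ locked.
(10) contrapositive: #129 ∉ locked.
(10) contrapositive: #166 ∉ locked.
(10) contrapositive: #371 ∉ locked.
(10) contrapositive: #831 ∉ locked.
(2): #129 matches #371: #129 ∉ archived.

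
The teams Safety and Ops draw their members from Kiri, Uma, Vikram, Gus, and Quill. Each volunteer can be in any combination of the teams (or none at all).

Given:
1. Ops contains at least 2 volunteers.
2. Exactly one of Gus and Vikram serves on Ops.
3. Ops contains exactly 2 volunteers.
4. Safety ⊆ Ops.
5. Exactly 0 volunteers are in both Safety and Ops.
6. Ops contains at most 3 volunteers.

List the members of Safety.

Safety = {}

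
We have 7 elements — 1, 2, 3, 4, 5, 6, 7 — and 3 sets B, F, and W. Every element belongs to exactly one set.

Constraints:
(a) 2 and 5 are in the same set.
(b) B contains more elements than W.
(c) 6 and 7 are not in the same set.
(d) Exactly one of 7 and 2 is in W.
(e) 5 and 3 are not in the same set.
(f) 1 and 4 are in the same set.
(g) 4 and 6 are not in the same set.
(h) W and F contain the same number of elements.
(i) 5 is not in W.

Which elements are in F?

F = {1, 4}

From (i): 5 ∉ W.
(a): 2 matches 5: 2 ∉ W.
(d) (exactly one): 7 ∈ W.
(c): 6 ∉ W.
Suppose 1 ∉ F: no assignment then satisfies all the clues, so 1 ∈ F.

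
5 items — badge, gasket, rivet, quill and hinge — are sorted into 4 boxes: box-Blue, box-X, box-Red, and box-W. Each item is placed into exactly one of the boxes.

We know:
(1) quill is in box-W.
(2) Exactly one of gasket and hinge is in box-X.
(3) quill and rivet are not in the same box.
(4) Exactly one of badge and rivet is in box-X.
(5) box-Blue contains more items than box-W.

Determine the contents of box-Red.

box-Red = {}

From (1): quill ∈ box-W.
(3): rivet ∉ box-W.
Suppose badge ∈ box-Red: no assignment then satisfies all the clues, so badge ∉ box-Red.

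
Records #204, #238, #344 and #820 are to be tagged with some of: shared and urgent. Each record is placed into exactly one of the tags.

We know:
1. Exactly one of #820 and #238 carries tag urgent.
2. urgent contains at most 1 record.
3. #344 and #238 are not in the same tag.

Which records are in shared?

shared = {#204, #344, #820}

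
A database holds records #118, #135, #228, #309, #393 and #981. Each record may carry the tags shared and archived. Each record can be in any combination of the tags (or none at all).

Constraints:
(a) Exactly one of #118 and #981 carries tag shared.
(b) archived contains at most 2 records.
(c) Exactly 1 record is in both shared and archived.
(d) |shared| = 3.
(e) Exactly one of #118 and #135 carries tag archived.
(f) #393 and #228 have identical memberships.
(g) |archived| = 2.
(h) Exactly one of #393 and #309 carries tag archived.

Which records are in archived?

archived = {#118, #309}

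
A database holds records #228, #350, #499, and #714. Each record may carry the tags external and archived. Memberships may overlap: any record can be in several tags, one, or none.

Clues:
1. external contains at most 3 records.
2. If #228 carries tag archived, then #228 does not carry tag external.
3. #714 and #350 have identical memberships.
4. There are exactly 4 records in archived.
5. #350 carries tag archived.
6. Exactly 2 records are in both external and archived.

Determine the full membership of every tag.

external = {#350, #714}; archived = {#228, #350, #499, #714}

From (5): #350 ∈ archived.
(3): #714 matches #350: #714 ∈ archived.
(4): only 4 candidates remain for archived, so all are in.
(2): #228 ∉ external.
Suppose #350 ∉ external: no assignment then satisfies all the clues, so #350 ∈ external.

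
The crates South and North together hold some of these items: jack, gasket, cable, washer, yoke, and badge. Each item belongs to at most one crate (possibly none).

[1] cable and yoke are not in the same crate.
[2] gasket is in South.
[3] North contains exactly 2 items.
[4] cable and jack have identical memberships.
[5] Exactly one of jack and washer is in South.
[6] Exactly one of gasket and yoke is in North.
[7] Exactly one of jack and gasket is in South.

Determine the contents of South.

South = {gasket, washer}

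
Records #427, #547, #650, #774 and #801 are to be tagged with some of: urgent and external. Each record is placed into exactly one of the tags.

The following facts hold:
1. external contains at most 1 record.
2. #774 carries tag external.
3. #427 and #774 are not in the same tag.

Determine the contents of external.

external = {#774}

From (2): #774 ∈ external.
(1): external already has 1, so the rest are out.
Only one tag left: #427 ∈ urgent.
Only one tag left: #547 ∈ urgent.
Only one tag left: #650 ∈ urgent.
Only one tag left: #801 ∈ urgent.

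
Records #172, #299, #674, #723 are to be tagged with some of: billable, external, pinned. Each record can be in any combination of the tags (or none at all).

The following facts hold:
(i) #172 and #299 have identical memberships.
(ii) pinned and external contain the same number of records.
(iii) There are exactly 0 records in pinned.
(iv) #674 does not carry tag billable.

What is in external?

external = {}

From (iv): #674 ∉ billable.
(iii): pinned already has 0, so the rest are out.
Suppose #172 ∈ external: no assignment then satisfies all the clues, so #172 ∉ external.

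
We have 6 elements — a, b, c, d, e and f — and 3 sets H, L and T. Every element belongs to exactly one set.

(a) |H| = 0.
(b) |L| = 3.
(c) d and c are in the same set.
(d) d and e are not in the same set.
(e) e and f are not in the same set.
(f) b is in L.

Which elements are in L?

L = {a, b, e}

From (f): b ∈ L.
(a): H already has 0, so the rest are out.
Suppose a ∉ L: no assignment then satisfies all the clues, so a ∈ L.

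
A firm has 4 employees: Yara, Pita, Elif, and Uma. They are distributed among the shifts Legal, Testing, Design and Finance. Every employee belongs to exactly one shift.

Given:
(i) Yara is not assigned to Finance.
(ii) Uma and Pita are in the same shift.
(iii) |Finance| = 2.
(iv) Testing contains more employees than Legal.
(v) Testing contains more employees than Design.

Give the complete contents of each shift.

Legal = {}; Testing = {Elif, Yara}; Design = {}; Finance = {Pita, Uma}

From (i): Yara ∉ Finance.
Suppose Yara ∈ Legal: no assignment then satisfies all the clues, so Yara ∉ Legal.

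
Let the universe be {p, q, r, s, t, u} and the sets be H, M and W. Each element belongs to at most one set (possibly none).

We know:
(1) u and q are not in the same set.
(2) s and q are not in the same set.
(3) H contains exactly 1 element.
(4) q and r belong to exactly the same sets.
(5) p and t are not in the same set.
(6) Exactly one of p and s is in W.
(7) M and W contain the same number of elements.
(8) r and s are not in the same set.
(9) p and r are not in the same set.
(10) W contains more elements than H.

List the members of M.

M = {q, r}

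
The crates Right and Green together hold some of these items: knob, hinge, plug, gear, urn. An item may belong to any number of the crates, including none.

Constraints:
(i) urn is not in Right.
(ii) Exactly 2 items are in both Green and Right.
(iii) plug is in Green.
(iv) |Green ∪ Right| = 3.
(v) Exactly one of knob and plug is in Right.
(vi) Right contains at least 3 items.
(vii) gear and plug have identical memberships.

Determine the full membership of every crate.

From (i): urn ∉ Right.
From (iii): plug ∈ Green.
(vii): gear matches plug: gear ∈ Green.
Suppose knob ∈ Right: no assignment then satisfies all the clues, so knob ∉ Right.

Right = {gear, hinge, plug}; Green = {gear, plug}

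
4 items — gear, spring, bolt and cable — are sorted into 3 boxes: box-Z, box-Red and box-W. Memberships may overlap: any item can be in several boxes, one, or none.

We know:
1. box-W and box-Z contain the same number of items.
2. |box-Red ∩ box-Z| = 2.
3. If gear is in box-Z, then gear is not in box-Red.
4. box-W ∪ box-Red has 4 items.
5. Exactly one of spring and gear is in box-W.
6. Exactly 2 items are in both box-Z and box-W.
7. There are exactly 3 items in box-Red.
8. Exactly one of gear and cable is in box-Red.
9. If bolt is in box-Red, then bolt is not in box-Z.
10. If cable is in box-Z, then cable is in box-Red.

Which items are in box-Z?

box-Z = {cable, gear, spring}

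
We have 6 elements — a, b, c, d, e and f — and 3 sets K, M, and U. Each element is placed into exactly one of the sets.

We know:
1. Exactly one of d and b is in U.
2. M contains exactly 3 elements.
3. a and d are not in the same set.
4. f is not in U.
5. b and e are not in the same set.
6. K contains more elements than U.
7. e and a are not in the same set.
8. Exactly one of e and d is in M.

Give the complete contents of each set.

From (4): f ∉ U.
Suppose a ∉ K: no assignment then satisfies all the clues, so a ∈ K.

K = {a, b}; M = {c, e, f}; U = {d}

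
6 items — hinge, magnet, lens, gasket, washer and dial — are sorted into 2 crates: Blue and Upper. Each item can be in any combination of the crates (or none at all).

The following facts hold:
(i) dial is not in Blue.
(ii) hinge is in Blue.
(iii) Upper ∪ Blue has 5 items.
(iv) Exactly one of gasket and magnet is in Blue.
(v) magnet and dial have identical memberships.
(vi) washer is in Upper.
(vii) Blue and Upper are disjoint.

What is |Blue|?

2

From (i): dial ∉ Blue.
From (ii): hinge ∈ Blue.
From (vi): washer ∈ Upper.
(v): magnet matches dial: magnet ∉ Blue.
(vii) (disjoint): hinge ∉ Upper.
(vii) (disjoint): washer ∉ Blue.
(iv) (exactly one): gasket ∈ Blue.
(vii) (disjoint): gasket ∉ Upper.
Suppose magnet ∉ Upper: no assignment then satisfies all the clues, so magnet ∈ Upper.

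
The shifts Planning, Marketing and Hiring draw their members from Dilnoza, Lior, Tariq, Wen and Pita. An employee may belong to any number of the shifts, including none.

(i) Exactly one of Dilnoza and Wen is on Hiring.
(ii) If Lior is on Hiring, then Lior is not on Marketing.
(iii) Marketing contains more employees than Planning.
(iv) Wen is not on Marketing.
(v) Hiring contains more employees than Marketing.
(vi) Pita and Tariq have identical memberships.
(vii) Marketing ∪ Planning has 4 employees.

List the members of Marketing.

Marketing = {Dilnoza, Pita, Tariq}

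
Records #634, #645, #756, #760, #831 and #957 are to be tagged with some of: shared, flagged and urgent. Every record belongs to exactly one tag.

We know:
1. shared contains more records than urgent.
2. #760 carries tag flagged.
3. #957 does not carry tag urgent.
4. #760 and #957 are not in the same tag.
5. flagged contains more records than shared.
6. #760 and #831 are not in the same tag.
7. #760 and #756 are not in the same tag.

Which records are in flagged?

From (2): #760 ∈ flagged.
From (3): #957 ∉ urgent.
(4): #957 ∉ flagged.
(6): #831 ∉ flagged.
(7): #756 ∉ flagged.
Only one tag left: #957 ∈ shared.
Suppose #634 ∉ flagged: no assignment then satisfies all the clues, so #634 ∈ flagged.

flagged = {#634, #645, #760}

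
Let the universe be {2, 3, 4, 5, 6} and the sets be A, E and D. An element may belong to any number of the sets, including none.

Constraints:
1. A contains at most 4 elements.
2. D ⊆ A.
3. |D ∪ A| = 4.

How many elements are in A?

4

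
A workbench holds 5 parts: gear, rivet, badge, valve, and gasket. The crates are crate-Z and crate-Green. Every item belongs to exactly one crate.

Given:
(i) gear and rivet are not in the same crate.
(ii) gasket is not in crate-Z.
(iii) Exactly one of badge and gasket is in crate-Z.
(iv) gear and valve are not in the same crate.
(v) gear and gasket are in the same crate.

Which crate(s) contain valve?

valve: crate-Z

From (ii): gasket ∉ crate-Z.
(iii) (exactly one): badge ∈ crate-Z.
(v): gear matches gasket: gear ∉ crate-Z.
Only one crate left: gear ∈ crate-Green.
Only one crate left: gasket ∈ crate-Green.
(i): rivet ∉ crate-Green.
(iv): valve ∉ crate-Green.
Only one crate left: rivet ∈ crate-Z.
Only one crate left: valve ∈ crate-Z.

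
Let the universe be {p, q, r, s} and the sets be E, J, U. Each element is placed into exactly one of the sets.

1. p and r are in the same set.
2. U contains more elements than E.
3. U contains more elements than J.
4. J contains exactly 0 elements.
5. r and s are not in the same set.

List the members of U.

U = {p, q, r}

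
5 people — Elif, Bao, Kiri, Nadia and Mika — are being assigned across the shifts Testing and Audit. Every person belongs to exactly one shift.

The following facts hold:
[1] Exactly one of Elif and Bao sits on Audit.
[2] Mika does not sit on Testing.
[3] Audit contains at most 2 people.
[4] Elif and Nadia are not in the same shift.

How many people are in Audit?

2

From (2): Mika ∉ Testing.
Only one shift left: Mika ∈ Audit.
Suppose Elif ∈ Testing: no assignment then satisfies all the clues, so Elif ∉ Testing.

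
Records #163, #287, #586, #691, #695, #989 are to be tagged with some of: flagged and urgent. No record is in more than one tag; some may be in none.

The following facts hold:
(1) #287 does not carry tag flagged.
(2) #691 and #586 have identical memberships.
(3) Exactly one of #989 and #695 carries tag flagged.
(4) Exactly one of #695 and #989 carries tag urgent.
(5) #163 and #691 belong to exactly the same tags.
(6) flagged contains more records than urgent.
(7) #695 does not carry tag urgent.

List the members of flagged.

flagged = {#163, #586, #691, #695}

From (1): #287 ∉ flagged.
From (7): #695 ∉ urgent.
(4) (exactly one): #989 ∈ urgent.
(3) (exactly one): #695 ∈ flagged.
Suppose #163 ∉ flagged: no assignment then satisfies all the clues, so #163 ∈ flagged.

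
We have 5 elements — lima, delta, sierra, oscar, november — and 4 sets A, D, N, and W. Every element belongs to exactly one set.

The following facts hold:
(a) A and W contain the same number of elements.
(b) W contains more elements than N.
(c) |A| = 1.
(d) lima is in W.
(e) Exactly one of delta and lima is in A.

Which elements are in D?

D = {november, oscar, sierra}

From (d): lima ∈ W.
(e) (exactly one): delta ∈ A.
(c): A already has 1, so the rest are out.
Suppose sierra ∉ D: no assignment then satisfies all the clues, so sierra ∈ D.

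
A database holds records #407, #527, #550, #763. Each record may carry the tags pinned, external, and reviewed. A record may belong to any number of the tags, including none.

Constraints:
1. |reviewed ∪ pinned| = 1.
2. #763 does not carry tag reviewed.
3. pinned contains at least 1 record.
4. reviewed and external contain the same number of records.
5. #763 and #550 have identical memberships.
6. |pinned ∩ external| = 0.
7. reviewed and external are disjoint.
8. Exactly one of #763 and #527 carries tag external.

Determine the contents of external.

external = {#527}

From (2): #763 ∉ reviewed.
(5): #550 matches #763: #550 ∉ reviewed.
Suppose #407 ∈ external: no assignment then satisfies all the clues, so #407 ∉ external.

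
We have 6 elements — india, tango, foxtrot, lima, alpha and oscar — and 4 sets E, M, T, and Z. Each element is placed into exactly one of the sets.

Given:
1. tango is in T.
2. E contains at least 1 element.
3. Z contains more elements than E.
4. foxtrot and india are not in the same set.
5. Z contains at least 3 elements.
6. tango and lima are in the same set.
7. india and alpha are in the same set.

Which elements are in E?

E = {foxtrot}

From (1): tango ∈ T.
(6): lima matches tango: lima ∉ E.
(6): lima matches tango: lima ∉ M.
(6): lima matches tango: lima ∈ T.
Suppose india ∈ E: no assignment then satisfies all the clues, so india ∉ E.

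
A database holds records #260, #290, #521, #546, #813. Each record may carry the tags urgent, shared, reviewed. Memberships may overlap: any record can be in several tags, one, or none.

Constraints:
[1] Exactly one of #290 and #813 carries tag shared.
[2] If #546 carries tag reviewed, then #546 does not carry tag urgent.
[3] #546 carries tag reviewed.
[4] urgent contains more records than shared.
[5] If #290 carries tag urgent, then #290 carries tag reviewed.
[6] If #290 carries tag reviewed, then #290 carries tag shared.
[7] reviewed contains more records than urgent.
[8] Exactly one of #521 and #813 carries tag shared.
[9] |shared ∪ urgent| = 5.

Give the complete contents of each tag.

urgent = {#260, #290, #521, #813}; shared = {#290, #521, #546}; reviewed = {#260, #290, #521, #546, #813}

From (3): #546 ∈ reviewed.
(2): #546 ∉ urgent.
Suppose #260 ∉ urgent: no assignment then satisfies all the clues, so #260 ∈ urgent.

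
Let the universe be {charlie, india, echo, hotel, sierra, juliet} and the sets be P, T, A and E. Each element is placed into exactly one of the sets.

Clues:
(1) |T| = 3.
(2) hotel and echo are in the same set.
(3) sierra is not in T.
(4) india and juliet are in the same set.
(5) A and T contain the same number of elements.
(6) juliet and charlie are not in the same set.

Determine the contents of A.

A = {india, juliet, sierra}

From (3): sierra ∉ T.
Suppose charlie ∈ A: no assignment then satisfies all the clues, so charlie ∉ A.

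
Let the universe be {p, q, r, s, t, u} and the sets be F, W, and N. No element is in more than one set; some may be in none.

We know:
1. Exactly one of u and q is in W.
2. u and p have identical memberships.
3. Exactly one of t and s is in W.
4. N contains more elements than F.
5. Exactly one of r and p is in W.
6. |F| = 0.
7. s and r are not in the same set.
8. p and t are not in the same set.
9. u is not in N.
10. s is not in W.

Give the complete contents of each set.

F = {}; W = {q, r, t}; N = {s}

From (9): u ∉ N.
From (10): s ∉ W.
(2): p matches u: p ∉ N.
(3) (exactly one): t ∈ W.
(6): F already has 0, so the rest are out.
(8): p ∉ W.
(2): u matches p: u ∉ W.
(5) (exactly one): r ∈ W.
(1) (exactly one): q ∈ W.
Suppose s ∉ N: no assignment then satisfies all the clues, so s ∈ N.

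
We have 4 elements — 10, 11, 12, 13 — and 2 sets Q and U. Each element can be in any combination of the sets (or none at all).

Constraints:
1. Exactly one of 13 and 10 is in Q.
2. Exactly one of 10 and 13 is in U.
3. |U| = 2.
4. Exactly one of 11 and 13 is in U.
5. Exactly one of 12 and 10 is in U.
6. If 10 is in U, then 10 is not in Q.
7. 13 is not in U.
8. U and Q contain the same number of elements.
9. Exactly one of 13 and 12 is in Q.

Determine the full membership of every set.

From (7): 13 ∉ U.
(2) (exactly one): 10 ∈ U.
(4) (exactly one): 11 ∈ U.
(5) (exactly one): 12 ∉ U.
(6): 10 ∉ Q.
(1) (exactly one): 13 ∈ Q.
(9) (exactly one): 12 ∉ Q.
Suppose 11 ∉ Q: no assignment then satisfies all the clues, so 11 ∈ Q.

Q = {11, 13}; U = {10, 11}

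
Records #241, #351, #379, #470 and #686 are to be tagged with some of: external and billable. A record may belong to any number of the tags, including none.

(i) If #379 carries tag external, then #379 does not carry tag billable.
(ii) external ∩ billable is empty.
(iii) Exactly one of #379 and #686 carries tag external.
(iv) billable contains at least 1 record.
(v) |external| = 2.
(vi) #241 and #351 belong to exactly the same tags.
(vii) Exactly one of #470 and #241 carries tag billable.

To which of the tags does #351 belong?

#351: billable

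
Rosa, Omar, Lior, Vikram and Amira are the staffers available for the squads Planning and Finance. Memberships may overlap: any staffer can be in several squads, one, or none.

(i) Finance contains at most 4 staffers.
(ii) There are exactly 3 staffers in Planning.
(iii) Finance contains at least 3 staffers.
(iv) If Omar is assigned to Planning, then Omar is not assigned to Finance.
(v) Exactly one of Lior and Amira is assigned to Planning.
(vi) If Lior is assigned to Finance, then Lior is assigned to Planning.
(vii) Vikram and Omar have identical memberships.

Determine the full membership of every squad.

Planning = {Lior, Omar, Vikram}; Finance = {Amira, Lior, Rosa}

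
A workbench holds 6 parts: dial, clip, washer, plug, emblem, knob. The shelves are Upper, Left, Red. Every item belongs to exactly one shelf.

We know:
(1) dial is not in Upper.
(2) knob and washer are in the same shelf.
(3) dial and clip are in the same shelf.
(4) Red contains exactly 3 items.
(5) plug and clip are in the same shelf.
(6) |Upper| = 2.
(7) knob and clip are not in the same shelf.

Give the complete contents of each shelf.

Upper = {knob, washer}; Left = {emblem}; Red = {clip, dial, plug}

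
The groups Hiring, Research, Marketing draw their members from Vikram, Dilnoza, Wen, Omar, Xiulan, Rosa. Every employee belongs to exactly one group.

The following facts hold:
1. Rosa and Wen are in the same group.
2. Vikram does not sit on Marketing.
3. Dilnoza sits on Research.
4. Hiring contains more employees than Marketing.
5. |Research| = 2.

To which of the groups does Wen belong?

From (2): Vikram ∉ Marketing.
From (3): Dilnoza ∈ Research.
Suppose Wen ∉ Hiring: no assignment then satisfies all the clues, so Wen ∈ Hiring.

Wen: Hiring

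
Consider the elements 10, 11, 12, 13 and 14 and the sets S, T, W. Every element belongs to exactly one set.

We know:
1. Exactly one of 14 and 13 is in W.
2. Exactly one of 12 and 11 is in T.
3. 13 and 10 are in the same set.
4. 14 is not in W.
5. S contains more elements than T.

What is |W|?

2

From (4): 14 ∉ W.
(1) (exactly one): 13 ∈ W.
(3): 10 matches 13: 10 ∉ S.
(3): 10 matches 13: 10 ∉ T.
(3): 10 matches 13: 10 ∈ W.
Suppose 11 ∈ W: no assignment then satisfies all the clues, so 11 ∉ W.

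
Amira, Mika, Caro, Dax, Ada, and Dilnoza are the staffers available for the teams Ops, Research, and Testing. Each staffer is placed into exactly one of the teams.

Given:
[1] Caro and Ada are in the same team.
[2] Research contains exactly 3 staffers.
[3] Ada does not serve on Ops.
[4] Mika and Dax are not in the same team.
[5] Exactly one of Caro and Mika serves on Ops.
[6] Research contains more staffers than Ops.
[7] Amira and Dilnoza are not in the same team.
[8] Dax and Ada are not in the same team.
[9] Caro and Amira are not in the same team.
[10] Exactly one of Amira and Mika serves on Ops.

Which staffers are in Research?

From (3): Ada ∉ Ops.
(1): Caro matches Ada: Caro ∉ Ops.
(5) (exactly one): Mika ∈ Ops.
(10) (exactly one): Amira ∉ Ops.
(4): Dax ∉ Ops.
Suppose Amira ∈ Research: no assignment then satisfies all the clues, so Amira ∉ Research.

Research = {Ada, Caro, Dilnoza}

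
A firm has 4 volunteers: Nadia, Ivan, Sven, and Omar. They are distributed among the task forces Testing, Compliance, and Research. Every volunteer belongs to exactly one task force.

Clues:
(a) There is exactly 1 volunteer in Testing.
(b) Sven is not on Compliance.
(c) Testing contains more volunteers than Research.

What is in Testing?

Testing = {Sven}

From (b): Sven ∉ Compliance.
Suppose Nadia ∈ Testing: no assignment then satisfies all the clues, so Nadia ∉ Testing.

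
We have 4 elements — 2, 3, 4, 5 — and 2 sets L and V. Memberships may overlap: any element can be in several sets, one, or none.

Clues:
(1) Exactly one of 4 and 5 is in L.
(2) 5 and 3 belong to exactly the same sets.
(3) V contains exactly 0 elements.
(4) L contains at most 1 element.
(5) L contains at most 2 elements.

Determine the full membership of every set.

L = {4}; V = {}

(3): V already has 0, so the rest are out.
Suppose 2 ∈ L: no assignment then satisfies all the clues, so 2 ∉ L.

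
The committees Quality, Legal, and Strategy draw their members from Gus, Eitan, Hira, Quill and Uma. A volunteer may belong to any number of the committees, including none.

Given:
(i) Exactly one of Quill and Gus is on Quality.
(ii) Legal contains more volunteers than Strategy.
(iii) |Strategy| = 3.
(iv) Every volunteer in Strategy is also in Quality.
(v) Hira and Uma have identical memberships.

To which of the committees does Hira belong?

Hira: Legal, Quality, Strategy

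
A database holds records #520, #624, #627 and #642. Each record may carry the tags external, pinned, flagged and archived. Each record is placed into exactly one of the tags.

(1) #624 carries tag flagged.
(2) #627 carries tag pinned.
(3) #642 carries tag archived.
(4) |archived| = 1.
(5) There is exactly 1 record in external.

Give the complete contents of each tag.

external = {#520}; pinned = {#627}; flagged = {#624}; archived = {#642}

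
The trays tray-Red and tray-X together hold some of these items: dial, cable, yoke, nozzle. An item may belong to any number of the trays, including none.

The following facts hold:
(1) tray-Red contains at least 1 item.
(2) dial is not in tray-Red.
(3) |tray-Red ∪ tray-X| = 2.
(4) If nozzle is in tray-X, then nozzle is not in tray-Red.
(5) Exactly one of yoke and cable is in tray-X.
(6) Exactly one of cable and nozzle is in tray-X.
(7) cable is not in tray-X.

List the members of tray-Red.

tray-Red = {yoke}

From (2): dial ∉ tray-Red.
From (7): cable ∉ tray-X.
(5) (exactly one): yoke ∈ tray-X.
(6) (exactly one): nozzle ∈ tray-X.
(4): nozzle ∉ tray-Red.
Suppose cable ∈ tray-Red: no assignment then satisfies all the clues, so cable ∉ tray-Red.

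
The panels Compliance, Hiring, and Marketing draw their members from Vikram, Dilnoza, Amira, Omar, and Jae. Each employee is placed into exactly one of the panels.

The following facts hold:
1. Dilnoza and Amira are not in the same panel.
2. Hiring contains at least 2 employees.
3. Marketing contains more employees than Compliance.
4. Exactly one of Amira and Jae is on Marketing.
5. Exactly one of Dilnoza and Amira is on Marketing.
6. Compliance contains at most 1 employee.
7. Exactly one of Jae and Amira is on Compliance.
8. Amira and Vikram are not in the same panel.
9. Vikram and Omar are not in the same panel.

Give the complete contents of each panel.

Compliance = {Jae}; Hiring = {Dilnoza, Vikram}; Marketing = {Amira, Omar}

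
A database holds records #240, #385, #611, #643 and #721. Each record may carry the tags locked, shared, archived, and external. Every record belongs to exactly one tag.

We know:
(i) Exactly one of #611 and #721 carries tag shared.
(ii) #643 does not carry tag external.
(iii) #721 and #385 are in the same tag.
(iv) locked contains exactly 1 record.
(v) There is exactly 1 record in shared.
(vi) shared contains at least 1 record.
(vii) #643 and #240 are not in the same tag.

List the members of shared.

shared = {#611}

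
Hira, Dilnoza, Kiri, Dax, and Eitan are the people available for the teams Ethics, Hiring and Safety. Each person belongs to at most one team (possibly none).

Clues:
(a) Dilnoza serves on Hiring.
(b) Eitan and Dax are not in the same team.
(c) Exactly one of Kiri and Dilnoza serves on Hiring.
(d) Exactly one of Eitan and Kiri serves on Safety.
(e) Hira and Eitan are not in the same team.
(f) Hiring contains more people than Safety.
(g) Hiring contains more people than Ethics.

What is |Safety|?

1

From (a): Dilnoza ∈ Hiring.
(c) (exactly one): Kiri ∉ Hiring.
Suppose Hira ∈ Safety: no assignment then satisfies all the clues, so Hira ∉ Safety.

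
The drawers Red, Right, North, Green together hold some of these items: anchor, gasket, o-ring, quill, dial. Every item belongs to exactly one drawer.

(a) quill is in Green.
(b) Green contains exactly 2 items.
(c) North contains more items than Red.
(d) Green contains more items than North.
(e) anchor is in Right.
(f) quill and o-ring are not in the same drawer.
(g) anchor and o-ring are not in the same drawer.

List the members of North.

From (a): quill ∈ Green.
From (e): anchor ∈ Right.
(f): o-ring ∉ Green.
(g): o-ring ∉ Right.
Suppose gasket ∈ North: no assignment then satisfies all the clues, so gasket ∉ North.

North = {o-ring}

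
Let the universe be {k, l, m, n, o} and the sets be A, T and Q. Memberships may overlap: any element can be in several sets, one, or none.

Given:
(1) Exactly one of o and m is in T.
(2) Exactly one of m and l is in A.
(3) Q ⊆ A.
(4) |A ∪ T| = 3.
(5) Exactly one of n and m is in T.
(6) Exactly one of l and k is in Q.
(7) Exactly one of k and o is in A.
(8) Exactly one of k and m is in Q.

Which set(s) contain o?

o: none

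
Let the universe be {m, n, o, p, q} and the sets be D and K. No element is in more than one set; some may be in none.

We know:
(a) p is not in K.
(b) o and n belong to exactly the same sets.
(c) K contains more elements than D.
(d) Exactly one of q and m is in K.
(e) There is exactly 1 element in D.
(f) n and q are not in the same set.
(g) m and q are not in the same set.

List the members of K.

K = {m, n, o}

From (a): p ∉ K.
Suppose m ∉ K: no assignment then satisfies all the clues, so m ∈ K.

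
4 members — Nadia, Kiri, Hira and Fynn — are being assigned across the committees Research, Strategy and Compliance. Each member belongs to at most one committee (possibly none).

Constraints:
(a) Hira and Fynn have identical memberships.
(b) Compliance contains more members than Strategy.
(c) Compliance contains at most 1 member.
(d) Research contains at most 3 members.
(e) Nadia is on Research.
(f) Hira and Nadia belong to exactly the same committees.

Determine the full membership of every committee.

From (e): Nadia ∈ Research.
(f): Hira matches Nadia: Hira ∈ Research.
(a): Fynn matches Hira: Fynn ∈ Research.
(d): Research already has 3, so the rest are out.
Suppose Kiri ∈ Strategy: no assignment then satisfies all the clues, so Kiri ∉ Strategy.

Research = {Fynn, Hira, Nadia}; Strategy = {}; Compliance = {Kiri}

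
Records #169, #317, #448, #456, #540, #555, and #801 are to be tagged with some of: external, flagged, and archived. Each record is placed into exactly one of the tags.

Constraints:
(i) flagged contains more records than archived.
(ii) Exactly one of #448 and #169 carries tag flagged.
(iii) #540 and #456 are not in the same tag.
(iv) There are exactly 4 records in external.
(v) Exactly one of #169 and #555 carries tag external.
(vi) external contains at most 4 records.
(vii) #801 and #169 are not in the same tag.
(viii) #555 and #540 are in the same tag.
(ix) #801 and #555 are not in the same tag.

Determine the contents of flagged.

flagged = {#169, #456}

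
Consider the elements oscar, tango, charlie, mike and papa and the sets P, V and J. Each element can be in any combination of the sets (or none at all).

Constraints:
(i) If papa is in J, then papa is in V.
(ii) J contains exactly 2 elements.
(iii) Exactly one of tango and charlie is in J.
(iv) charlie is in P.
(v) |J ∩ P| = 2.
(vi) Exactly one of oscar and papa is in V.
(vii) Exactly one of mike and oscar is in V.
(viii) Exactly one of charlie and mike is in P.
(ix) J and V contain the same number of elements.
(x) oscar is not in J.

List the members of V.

V = {mike, papa}

From (iv): charlie ∈ P.
From (x): oscar ∉ J.
(viii) (exactly one): mike ∉ P.
Suppose oscar ∈ V: no assignment then satisfies all the clues, so oscar ∉ V.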